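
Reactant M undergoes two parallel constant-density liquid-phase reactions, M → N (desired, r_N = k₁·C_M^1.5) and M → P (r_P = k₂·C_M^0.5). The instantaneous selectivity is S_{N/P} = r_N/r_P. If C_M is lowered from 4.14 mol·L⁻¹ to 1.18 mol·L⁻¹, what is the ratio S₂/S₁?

S_{N/P} = (k₁/k₂)·C_M, so S₂/S₁ = (C_{M,2}/C_{M,1}).
= 1.18/4.14 = 0.285.

0.285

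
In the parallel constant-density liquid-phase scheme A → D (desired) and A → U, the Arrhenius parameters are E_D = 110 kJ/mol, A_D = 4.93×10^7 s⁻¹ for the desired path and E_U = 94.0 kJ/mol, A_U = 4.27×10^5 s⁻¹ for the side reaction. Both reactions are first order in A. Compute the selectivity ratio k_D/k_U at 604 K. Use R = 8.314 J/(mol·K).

k_D/k_U = (A_D/A_U)·exp[−(E_D−E_U)/(RT)] = (A_D/A_U)·exp[(E_U−E_D)/(RT)].
(E_U−E_D)/(RT) = (94.0−110)×10³/(8.314×604) = -16000/5022 = -3.186.
k_D/k_U = (4.93×10^7/4.27×10^5)·exp(-3.186) = 115.5 × 0.04133 = 4.77.
Since E_D > E_U, raising the temperature improves selectivity toward D.

4.77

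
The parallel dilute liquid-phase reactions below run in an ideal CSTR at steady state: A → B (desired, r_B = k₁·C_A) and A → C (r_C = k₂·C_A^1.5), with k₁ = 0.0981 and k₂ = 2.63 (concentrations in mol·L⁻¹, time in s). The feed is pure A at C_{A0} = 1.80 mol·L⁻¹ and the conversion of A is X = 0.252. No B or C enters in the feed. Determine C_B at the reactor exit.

Exit C_A = C_{A0}(1−X) = 1.80×0.748 = 1.346 mol·L⁻¹.
A CSTR operates uniformly at the exit composition, giving r_B = 0.1321 and r_C = 4.109 (each k·C_A^n at C_A = 1.346).
Fraction of consumed A going to B: r_B/(r_B+r_C) = 0.03114.
C_B = 0.03114·C_{A0}·X = 0.03114×1.80×0.252 = 0.0141 mol·L⁻¹.

0.0141 mol·L⁻¹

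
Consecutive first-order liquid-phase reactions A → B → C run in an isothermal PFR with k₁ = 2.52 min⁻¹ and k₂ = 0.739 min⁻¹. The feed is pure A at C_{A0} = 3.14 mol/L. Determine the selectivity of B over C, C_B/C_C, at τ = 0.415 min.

For first-order series with pure A initially, C_B(τ) = k₁C_{A0}/(k₂−k₁)·(e^(−k₁τ) − e^(−k₂τ)).
e^(−k₁τ) = e^(−2.52×0.415) = e^(−1.046) = 0.3514; e^(−k₂τ) = e^(−0.3067) = 0.7359.
C_B = 2.52×3.14/(0.739−2.52) × (0.3514−0.7359) = (-4.443)×(-0.3845) = 1.708 mol/L.
C_A = C_{A0}e^(−k₁τ) = 1.103 mol/L, so C_C = C_{A0}−C_A−C_B = 0.3284 mol/L; C_B/C_C = 5.20.

5.20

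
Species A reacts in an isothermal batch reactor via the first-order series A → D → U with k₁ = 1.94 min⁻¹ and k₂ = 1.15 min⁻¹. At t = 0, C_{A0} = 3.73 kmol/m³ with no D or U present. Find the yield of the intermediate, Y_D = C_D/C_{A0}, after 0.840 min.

For first-order series with pure A initially, C_D(t) = k₁C_{A0}/(k₂−k₁)·(e^(−k₁t) − e^(−k₂t)).
e^(−k₁t) = e^(−1.94×0.840) = e^(−1.630) = 0.1960; e^(−k₂t) = e^(−0.9660) = 0.3806.
C_D = 1.94×3.73/(1.15−1.94) × (0.1960−0.3806) = (-9.160)×(-0.1846) = 1.691 kmol/m³.
Y_D = C_D/C_{A0} = 1.691/3.73 = 0.453.

0.453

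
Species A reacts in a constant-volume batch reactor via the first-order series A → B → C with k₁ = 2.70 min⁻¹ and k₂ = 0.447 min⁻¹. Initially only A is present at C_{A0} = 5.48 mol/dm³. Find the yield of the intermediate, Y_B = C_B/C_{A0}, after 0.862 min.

0.698

For first-order series with pure A initially, C_B(t) = k₁C_{A0}/(k₂−k₁)·(e^(−k₁t) − e^(−k₂t)).
e^(−k₁t) = e^(−2.70×0.862) = e^(−2.327) = 0.09755; e^(−k₂t) = e^(−0.3853) = 0.6802.
C_B = 2.70×5.48/(0.447−2.70) × (0.09755−0.6802) = (-6.567)×(-0.5827) = 3.827 mol/dm³.
Y_B = C_B/C_{A0} = 3.827/5.48 = 0.698.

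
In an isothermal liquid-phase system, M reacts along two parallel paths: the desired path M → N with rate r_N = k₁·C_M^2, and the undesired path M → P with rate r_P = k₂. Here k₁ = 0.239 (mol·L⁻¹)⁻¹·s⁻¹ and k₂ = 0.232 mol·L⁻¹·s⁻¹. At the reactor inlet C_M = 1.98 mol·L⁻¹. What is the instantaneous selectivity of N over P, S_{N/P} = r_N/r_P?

S_{N/P} = r_N/r_P = (k₁·C_M^2)/(k₂) = (k₁/k₂)·C_M^2.
= (0.239×1.980^2) / (0.232) = 0.9370/0.2320 = 4.04.
Since the desired path is higher order in M, keeping C_M high (PFR or concentrated feed) favours N.

4.04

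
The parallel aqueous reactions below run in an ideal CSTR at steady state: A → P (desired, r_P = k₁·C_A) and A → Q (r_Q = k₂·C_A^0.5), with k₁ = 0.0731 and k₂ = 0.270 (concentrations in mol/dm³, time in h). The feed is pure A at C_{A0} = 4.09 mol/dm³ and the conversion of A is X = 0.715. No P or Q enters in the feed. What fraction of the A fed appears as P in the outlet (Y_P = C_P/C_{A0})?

Exit C_A = C_{A0}(1−X) = 4.09×0.285 = 1.166 mol/dm³.
In a CSTR the entire volume is at exit conditions, so r_P = 0.0731×1.166 = 0.08521 and r_Q = 0.270×1.166^0.5 = 0.2915.
Fraction of consumed A going to P: r_P/(r_P+r_Q) = 0.2262.
C_P = 0.2262·C_{A0}·X = 0.2262×4.09×0.715 = 0.661 mol/dm³; Y_P = C_P/C_{A0} = 0.162.

0.162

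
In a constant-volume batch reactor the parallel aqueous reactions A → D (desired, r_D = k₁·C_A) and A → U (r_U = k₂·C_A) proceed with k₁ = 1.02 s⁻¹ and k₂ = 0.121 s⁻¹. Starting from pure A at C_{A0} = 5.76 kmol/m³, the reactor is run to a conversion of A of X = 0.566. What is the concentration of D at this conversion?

2.91 kmol/m³

C_A = C_{A0}(1−X) = 2.500 kmol/m³.
Both paths are first order in A, so the instantaneous fraction to D is constant: dC_D/d(−C_A) = k₁/(k₁+k₂) = 0.8940.
C_D = 0.8940·(C_{A0}−C_A) = 0.8940×3.260 = 2.91 kmol/m³.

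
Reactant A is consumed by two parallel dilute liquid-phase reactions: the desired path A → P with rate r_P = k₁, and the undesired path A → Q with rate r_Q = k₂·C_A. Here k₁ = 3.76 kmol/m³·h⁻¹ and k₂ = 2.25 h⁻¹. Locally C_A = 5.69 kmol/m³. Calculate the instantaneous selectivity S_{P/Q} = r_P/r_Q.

S_{P/Q} = r_P/r_Q = (k₁)/(k₂·C_A) = (k₁/k₂)·C_A⁻¹.
= (3.76) / (2.25×5.690) = 3.760/12.80 = 0.294.
The undesired path is higher order in A, so low C_A (CSTR or dilute feed) favours P.

0.294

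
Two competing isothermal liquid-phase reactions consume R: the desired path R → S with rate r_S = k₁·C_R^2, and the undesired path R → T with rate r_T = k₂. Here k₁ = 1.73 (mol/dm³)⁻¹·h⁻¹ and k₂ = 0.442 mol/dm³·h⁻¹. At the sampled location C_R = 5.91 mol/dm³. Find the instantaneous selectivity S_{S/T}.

137

S_{S/T} = r_S/r_T = (k₁·C_R^2)/(k₂) = (k₁/k₂)·C_R^2.
= (1.73×5.910^2) / (0.442) = 60.43/0.4420 = 137.
Since the desired path is higher order in R, keeping C_R high (PFR or concentrated feed) favours S.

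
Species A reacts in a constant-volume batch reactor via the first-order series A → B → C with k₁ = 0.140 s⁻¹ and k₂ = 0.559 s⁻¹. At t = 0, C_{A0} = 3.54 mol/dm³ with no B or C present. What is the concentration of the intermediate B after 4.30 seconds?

0.541 mol/dm³

The intermediate concentration in a first-order A→B→C sequence is C_B = k₁C_{A0}(e^(−k₁t) − e^(−k₂t))/(k₂−k₁).
e^(−k₁t) = e^(−0.140×4.30) = e^(−0.6020) = 0.5477; e^(−k₂t) = e^(−2.404) = 0.09038.
C_B = 0.140×3.54/(0.559−0.140) × (0.5477−0.09038) = 1.183×0.4573 = 0.5409 mol/dm³.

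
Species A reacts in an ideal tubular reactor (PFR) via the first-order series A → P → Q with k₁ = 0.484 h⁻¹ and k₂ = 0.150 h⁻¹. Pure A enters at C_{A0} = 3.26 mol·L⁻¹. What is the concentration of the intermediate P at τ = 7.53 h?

The intermediate concentration in a first-order A→B→C sequence is C_P = k₁C_{A0}(e^(−k₁τ) − e^(−k₂τ))/(k₂−k₁).
e^(−k₁τ) = e^(−0.484×7.53) = e^(−3.645) = 0.02613; e^(−k₂τ) = e^(−1.129) = 0.3232.
C_P = 0.484×3.26/(0.150−0.484) × (0.02613−0.3232) = (-4.724)×(-0.2971) = 1.403 mol·L⁻¹.

1.40 mol·L⁻¹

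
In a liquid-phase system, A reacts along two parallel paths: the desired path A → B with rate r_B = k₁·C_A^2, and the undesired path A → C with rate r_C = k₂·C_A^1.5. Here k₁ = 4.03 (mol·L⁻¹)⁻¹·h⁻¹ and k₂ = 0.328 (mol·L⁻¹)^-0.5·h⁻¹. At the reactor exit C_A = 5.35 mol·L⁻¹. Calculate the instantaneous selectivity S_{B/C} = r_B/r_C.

S_{B/C} = r_B/r_C = (k₁·C_A^2)/(k₂·C_A^1.5) = (k₁/k₂)·C_A^0.5.
= (4.03×5.350^2) / (0.328×5.350^1.5) = 115.3/4.059 = 28.4.
Since the desired path is higher order in A, keeping C_A high (PFR or concentrated feed) favours B.

28.4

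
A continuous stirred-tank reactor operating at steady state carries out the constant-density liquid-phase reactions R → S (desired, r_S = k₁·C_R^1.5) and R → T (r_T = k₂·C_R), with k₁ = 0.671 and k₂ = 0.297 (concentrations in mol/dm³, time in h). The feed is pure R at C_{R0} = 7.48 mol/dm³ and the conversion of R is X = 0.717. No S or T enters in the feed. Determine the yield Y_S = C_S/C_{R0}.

0.550

Exit C_R = C_{R0}(1−X) = 7.48×0.283 = 2.117 mol/dm³.
In a CSTR the entire volume is at exit conditions, so r_S = 0.671×2.117^1.5 = 2.067 and r_T = 0.297×2.117 = 0.6287.
Fraction of consumed R going to S: r_S/(r_S+r_T) = 0.7667.
C_S = 0.7667·C_{R0}·X = 0.7667×7.48×0.717 = 4.11 mol/dm³; Y_S = C_S/C_{R0} = 0.550.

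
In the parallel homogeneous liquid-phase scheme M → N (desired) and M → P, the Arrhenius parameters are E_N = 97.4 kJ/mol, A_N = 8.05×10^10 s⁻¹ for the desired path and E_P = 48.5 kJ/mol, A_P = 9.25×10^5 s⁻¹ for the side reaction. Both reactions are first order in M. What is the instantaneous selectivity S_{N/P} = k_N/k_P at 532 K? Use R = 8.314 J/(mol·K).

1.37

With equal orders, S_{N/P} = k_N/k_P = (A_N/A_P)·exp[(E_P−E_N)/(RT)].
(E_P−E_N)/(RT) = (48.5−97.4)×10³/(8.314×532) = -48900/4423 = -11.06.
k_N/k_P = (8.05×10^10/9.25×10^5)·exp(-11.06) = 87027 × 1.580×10^-5 = 1.37.
Since E_N > E_P, raising the temperature improves selectivity toward N.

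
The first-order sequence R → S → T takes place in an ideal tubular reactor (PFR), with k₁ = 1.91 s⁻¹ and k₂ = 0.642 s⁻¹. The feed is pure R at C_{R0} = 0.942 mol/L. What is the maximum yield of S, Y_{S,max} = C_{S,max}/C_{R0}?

At the optimum, C_{S,max}/C_{R0} = (k₁/k₂)^[k₂/(k₂−k₁)].
= (1.91/0.642)^(0.642/(0.642−1.91)) = (2.975)^(-0.5063) = 0.5758.

0.576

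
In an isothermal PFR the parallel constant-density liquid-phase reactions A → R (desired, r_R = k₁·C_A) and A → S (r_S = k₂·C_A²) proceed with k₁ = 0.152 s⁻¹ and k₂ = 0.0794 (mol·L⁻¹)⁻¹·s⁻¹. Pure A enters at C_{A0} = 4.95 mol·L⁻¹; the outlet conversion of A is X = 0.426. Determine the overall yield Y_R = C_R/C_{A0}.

0.142

C_A = C_{A0}(1−X) = 2.841 mol·L⁻¹.
Along a PFR/batch, dC_R/dC_A = −r_R/(r_R+r_S) = −k₁/(k₁+k₂·C_A).
Integrating from C_{A0} to C_A: C_R = (0.152/0.0794)·ln[(0.152+0.0794·4.95)/(0.152+0.0794·2.84)] = 1.914·ln(0.5450/0.3776) = 0.7026 mol·L⁻¹.
Y_R = C_R/C_{A0} = 0.7026/4.95 = 0.142.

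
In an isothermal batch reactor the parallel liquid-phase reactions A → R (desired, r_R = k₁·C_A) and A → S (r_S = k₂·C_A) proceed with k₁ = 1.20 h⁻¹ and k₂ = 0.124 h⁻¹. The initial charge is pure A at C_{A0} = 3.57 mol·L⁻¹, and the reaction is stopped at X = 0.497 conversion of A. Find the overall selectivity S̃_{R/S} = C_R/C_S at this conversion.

9.68

C_A = C_{A0}(1−X) = 1.796 mol·L⁻¹.
Both paths are first order in A, so the instantaneous fraction to R is constant: dC_R/d(−C_A) = k₁/(k₁+k₂) = 0.9063.
C_R = 0.9063·(C_{A0}−C_A) = 0.9063×1.774 = 1.61 mol·L⁻¹.
C_S = (C_{A0}−C_A)−C_R = 0.1662 mol·L⁻¹; S̃_{R/S} = 1.608/0.1662 = 9.68.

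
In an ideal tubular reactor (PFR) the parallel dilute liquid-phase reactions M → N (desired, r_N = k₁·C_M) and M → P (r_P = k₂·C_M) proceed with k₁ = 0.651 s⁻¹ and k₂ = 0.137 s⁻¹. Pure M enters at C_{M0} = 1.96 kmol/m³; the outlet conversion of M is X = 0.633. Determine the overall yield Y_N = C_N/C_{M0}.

C_M = C_{M0}(1−X) = 0.7193 kmol/m³.
Both paths are first order in M, so the instantaneous fraction to N is constant: dC_N/d(−C_M) = k₁/(k₁+k₂) = 0.8261.
C_N = 0.8261·(C_{M0}−C_M) = 0.8261×1.241 = 1.02 kmol/m³.
Y_N = C_N/C_{M0} = 1.025/1.96 = 0.523.

0.523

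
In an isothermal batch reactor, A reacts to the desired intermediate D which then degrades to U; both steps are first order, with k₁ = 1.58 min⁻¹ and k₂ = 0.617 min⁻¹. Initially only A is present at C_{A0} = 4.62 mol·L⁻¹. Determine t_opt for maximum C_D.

Setting dC_D/dt = 0 gives t_opt = ln(k₂/k₁)/(k₂−k₁).
= ln(0.617/1.58)/(0.617−1.58) = ln(0.3905)/-0.9630 = -0.9403/-0.9630 = 0.976 min.

0.976 min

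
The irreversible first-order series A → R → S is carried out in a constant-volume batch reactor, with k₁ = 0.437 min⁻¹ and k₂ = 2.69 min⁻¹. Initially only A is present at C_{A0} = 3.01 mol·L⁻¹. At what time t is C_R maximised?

Setting dC_R/dt = 0 gives t_opt = ln(k₂/k₁)/(k₂−k₁).
= ln(2.69/0.437)/(2.69−0.437) = ln(6.156)/2.253 = 1.817/2.253 = 0.807 min.

0.807 min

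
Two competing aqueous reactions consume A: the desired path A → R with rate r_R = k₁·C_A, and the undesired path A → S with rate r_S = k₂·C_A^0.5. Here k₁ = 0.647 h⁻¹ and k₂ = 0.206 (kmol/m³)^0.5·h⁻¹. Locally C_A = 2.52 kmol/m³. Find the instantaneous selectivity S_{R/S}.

S_{R/S} = r_R/r_S = (k₁·C_A)/(k₂·C_A^0.5) = (k₁/k₂)·C_A^0.5.
= (0.647×2.520) / (0.206×2.520^0.5) = 1.630/0.3270 = 4.99.
Since the desired path is higher order in A, keeping C_A high (PFR or concentrated feed) favours R.

4.99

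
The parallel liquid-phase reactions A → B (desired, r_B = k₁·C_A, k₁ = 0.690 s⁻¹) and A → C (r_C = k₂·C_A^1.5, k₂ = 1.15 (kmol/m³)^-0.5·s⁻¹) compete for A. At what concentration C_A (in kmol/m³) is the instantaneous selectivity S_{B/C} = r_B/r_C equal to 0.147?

S_{B/C} = (k₁/k₂)·C_A^-0.5 ⇒ C_A = (S·k₂/k₁)^(-2).
= (0.147×1.15/0.690)^(-2) = (0.2450)^(-2) = 16.7 kmol/m³.

16.7 kmol/m³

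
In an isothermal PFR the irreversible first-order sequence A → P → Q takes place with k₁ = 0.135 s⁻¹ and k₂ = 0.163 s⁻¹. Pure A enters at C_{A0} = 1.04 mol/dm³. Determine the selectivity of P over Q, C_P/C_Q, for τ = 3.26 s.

3.18

For first-order series with pure A initially, C_P(τ) = k₁C_{A0}/(k₂−k₁)·(e^(−k₁τ) − e^(−k₂τ)).
e^(−k₁τ) = e^(−0.135×3.26) = e^(−0.4401) = 0.6440; e^(−k₂τ) = e^(−0.5314) = 0.5878.
C_P = 0.135×1.04/(0.163−0.135) × (0.6440−0.5878) = 5.014×0.05618 = 0.2817 mol/dm³.
C_A = C_{A0}e^(−k₁τ) = 0.6697 mol/dm³, so C_Q = C_{A0}−C_A−C_P = 0.08857 mol/dm³; C_P/C_Q = 3.18.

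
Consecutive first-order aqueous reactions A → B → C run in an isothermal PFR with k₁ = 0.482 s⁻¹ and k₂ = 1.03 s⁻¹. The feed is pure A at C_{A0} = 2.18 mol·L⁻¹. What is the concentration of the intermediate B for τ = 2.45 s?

0.435 mol·L⁻¹

Solving the coupled first-order balances gives C_B(τ) = [k₁/(k₂−k₁)]·C_{A0}·(e^(−k₁τ) − e^(−k₂τ)).
e^(−k₁τ) = e^(−0.482×2.45) = e^(−1.181) = 0.3070; e^(−k₂τ) = e^(−2.524) = 0.08018.
C_B = 0.482×2.18/(1.03−0.482) × (0.3070−0.08018) = 1.917×0.2268 = 0.4349 mol·L⁻¹.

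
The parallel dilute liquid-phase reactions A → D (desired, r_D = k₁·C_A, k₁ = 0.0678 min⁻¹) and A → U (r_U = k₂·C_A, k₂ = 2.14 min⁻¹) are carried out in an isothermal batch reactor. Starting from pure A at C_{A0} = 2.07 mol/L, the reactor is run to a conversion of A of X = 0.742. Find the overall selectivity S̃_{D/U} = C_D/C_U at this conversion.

0.0317

C_A = C_{A0}(1−X) = 0.5341 mol/L.
Both paths are first order in A, so the instantaneous fraction to D is constant: dC_D/d(−C_A) = k₁/(k₁+k₂) = 0.03071.
C_D = 0.03071·(C_{A0}−C_A) = 0.03071×1.536 = 0.0472 mol/L.
C_U = (C_{A0}−C_A)−C_D = 1.489 mol/L; S̃_{D/U} = 0.04717/1.489 = 0.0317.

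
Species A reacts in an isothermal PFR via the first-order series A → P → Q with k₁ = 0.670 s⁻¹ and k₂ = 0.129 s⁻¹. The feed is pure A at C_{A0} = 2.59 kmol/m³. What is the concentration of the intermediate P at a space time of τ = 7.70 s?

1.17 kmol/m³

The intermediate concentration in a first-order A→B→C sequence is C_P = k₁C_{A0}(e^(−k₁τ) − e^(−k₂τ))/(k₂−k₁).
e^(−k₁τ) = e^(−0.670×7.70) = e^(−5.159) = 0.005747; e^(−k₂τ) = e^(−0.9933) = 0.3704.
C_P = 0.670×2.59/(0.129−0.670) × (0.005747−0.3704) = (-3.208)×(-0.3646) = 1.169 kmol/m³.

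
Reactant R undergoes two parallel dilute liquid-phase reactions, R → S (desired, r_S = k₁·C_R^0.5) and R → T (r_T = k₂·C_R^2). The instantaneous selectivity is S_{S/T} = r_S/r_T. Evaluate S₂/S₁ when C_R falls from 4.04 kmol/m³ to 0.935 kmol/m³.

8.98

S_{S/T} = (k₁/k₂)·C_R^-1.5, so S₂/S₁ = (C_{R,2}/C_{R,1})^-1.5.
= (0.935/4.04)^(-1.5) = (0.2314)^(-1.5) = 8.98.
Selectivity toward S rises as C_R falls — low-concentration operation is favoured.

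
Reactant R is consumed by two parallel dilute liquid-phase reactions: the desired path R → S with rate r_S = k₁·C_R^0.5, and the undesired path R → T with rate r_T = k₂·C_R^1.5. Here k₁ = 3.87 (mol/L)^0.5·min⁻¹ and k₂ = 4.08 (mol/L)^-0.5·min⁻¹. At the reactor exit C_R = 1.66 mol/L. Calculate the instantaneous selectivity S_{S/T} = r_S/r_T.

S_{S/T} = r_S/r_T = (k₁·C_R^0.5)/(k₂·C_R^1.5) = (k₁/k₂)·C_R⁻¹.
= (3.87×1.660^0.5) / (4.08×1.660^1.5) = 4.986/8.726 = 0.571.
The undesired path is higher order in R, so low C_R (CSTR or dilute feed) favours S.

0.571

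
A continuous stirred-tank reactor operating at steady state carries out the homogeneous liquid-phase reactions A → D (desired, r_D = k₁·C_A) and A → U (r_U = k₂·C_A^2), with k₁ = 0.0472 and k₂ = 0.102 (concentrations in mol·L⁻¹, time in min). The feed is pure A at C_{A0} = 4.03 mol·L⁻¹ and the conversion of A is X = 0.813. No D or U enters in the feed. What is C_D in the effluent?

Exit C_A = C_{A0}(1−X) = 4.03×0.187 = 0.7536 mol·L⁻¹.
In a CSTR the entire volume is at exit conditions, so r_D = 0.0472×0.7536 = 0.03557 and r_U = 0.102×0.7536^2 = 0.05793.
Fraction of consumed A going to D: r_D/(r_D+r_U) = 0.3804.
C_D = 0.3804·C_{A0}·X = 0.3804×4.03×0.813 = 1.25 mol·L⁻¹.

1.25 mol·L⁻¹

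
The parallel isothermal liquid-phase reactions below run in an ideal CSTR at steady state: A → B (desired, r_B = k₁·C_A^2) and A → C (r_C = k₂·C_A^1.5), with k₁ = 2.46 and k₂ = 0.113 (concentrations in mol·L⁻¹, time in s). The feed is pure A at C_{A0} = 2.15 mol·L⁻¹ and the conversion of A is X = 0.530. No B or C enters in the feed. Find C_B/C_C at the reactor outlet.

21.9

Exit C_A = C_{A0}(1−X) = 2.15×0.470 = 1.010 mol·L⁻¹.
Rates in a CSTR are evaluated at the outlet concentration: r_B = 2.46×1.010^2 = 2.512, r_C = 0.113×1.010^1.5 = 0.1148.
Overall selectivity = C_B/C_C = r_Bτ/(r_Cτ) = r_B/r_C = 21.9.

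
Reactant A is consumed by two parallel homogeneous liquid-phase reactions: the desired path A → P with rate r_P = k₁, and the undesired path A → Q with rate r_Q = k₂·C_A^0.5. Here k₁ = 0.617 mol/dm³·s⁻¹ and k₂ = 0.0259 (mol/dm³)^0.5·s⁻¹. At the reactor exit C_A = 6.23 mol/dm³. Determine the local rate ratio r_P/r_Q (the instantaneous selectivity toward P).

9.54

S_{P/Q} = r_P/r_Q = (k₁)/(k₂·C_A^0.5) = (k₁/k₂)·C_A^-0.5.
= (0.617) / (0.0259×6.230^0.5) = 0.6170/0.06465 = 9.54.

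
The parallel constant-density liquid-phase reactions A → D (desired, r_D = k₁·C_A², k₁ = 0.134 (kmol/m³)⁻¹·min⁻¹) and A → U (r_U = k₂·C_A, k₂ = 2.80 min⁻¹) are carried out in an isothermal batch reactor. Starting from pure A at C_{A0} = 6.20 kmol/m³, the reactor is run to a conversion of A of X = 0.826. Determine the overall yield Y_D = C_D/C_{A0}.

C_A = C_{A0}(1−X) = 1.079 kmol/m³.
Along a PFR/batch, dC_U/dC_A = −r_U/(r_D+r_U) = −k₂/(k₂+k₁·C_A).
Integrating from C_{A0} to C_A: C_U = (2.80/0.134)·ln[(2.80+0.134·6.20)/(2.80+0.134·1.08)] = 20.90·ln(3.631/2.945) = 4.377 kmol/m³.
Then C_D = (C_{A0}−C_A) − C_U = 5.121 − 4.377 = 0.7437 kmol/m³.
Y_D = C_D/C_{A0} = 0.7437/6.20 = 0.120.

0.120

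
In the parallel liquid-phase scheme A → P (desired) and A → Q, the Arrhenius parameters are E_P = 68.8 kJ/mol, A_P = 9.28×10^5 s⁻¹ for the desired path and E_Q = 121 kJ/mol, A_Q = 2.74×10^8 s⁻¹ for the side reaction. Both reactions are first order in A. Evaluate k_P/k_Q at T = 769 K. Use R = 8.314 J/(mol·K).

k_P/k_Q = (A_P/A_Q)·exp[−(E_P−E_Q)/(RT)] = (A_P/A_Q)·exp[(E_Q−E_P)/(RT)].
(E_Q−E_P)/(RT) = (121−68.8)×10³/(8.314×769) = 52200/6393 = 8.165.
k_P/k_Q = (9.28×10^5/2.74×10^8)·exp(8.165) = 0.003387 × 3514 = 11.9.

11.9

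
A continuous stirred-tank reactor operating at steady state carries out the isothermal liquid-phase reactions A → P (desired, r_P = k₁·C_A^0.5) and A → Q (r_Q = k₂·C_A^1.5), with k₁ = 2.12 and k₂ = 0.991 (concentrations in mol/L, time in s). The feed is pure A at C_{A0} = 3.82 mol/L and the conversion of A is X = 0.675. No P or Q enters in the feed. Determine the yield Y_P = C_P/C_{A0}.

Exit C_A = C_{A0}(1−X) = 3.82×0.325 = 1.241 mol/L.
A CSTR operates uniformly at the exit composition, giving r_P = 2.362 and r_Q = 1.371 (each k·C_A^n at C_A = 1.241).
Fraction of consumed A going to P: r_P/(r_P+r_Q) = 0.6328.
C_P = 0.6328·C_{A0}·X = 0.6328×3.82×0.675 = 1.63 mol/L; Y_P = C_P/C_{A0} = 0.427.

0.427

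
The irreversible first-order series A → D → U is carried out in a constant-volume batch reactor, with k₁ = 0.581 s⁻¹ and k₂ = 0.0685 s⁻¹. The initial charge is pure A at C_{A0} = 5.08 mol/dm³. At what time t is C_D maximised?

The intermediate peaks when r₁ = r₂, i.e. k₁e^(−k₁t) = k₂e^(−k₂t), giving t_opt = ln(k₂/k₁)/(k₂−k₁).
= ln(0.0685/0.581)/(0.0685−0.581) = ln(0.1179)/-0.5125 = -2.138/-0.5125 = 4.17 s.

4.17 s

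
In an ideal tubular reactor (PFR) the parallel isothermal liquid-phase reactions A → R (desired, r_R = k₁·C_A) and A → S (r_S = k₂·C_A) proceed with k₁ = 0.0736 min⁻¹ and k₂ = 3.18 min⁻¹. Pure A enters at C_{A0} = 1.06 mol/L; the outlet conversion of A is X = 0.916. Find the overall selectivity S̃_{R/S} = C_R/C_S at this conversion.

0.0231

C_A = C_{A0}(1−X) = 0.08904 mol/L.
Both paths are first order in A, so the instantaneous fraction to R is constant: dC_R/d(−C_A) = k₁/(k₁+k₂) = 0.02262.
C_R = 0.02262·(C_{A0}−C_A) = 0.02262×0.9710 = 0.0220 mol/L.
C_S = (C_{A0}−C_A)−C_R = 0.9490 mol/L; S̃_{R/S} = 0.02196/0.9490 = 0.0231.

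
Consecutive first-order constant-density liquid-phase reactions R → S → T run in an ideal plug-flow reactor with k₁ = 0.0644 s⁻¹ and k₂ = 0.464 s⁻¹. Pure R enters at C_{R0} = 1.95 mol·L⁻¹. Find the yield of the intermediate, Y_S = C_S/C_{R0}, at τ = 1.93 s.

0.0765

The intermediate concentration in a first-order A→B→C sequence is C_S = k₁C_{R0}(e^(−k₁τ) − e^(−k₂τ))/(k₂−k₁).
e^(−k₁τ) = e^(−0.0644×1.93) = e^(−0.1243) = 0.8831; e^(−k₂τ) = e^(−0.8955) = 0.4084.
C_S = 0.0644×1.95/(0.464−0.0644) × (0.8831−0.4084) = 0.3143×0.4747 = 0.1492 mol·L⁻¹.
Y_S = C_S/C_{R0} = 0.1492/1.95 = 0.0765.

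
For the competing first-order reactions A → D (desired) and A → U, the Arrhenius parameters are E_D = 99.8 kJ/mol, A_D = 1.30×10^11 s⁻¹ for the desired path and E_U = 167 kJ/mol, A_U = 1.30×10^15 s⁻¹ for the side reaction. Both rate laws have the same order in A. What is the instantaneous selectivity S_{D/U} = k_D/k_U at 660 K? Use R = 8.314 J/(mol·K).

With equal orders, S_{D/U} = k_D/k_U = (A_D/A_U)·exp[(E_U−E_D)/(RT)].
(E_U−E_D)/(RT) = (167−99.8)×10³/(8.314×660) = 67200/5487 = 12.25.
k_D/k_U = (1.30×10^11/1.30×10^15)·exp(12.25) = 1.000×10^-4 × 2.083×10^5 = 20.8.
Since E_D < E_U, lowering the temperature improves selectivity toward D.

20.8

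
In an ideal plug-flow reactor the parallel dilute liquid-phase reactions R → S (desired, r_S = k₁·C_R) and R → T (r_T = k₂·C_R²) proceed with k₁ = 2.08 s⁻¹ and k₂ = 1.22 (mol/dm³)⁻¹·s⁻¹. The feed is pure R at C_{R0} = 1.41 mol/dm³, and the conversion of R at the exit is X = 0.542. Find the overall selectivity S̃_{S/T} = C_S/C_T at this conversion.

1.69

C_R = C_{R0}(1−X) = 0.6458 mol/dm³.
Along a PFR/batch, dC_S/dC_R = −r_S/(r_S+r_T) = −k₁/(k₁+k₂·C_R).
Integrating from C_{R0} to C_R: C_S = (2.08/1.22)·ln[(2.08+1.22·1.41)/(2.08+1.22·0.646)] = 1.705·ln(3.800/2.868) = 0.4799 mol/dm³.
C_T = (C_{R0}−C_R)−C_S = 0.2843 mol/dm³; S̃_{S/T} = 0.4799/0.2843 = 1.69.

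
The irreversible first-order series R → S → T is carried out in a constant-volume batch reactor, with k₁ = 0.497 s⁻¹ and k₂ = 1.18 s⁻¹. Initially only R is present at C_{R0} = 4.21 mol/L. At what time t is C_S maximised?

The intermediate peaks when r₁ = r₂, i.e. k₁e^(−k₁t) = k₂e^(−k₂t), giving t_opt = ln(k₂/k₁)/(k₂−k₁).
= ln(1.18/0.497)/(1.18−0.497) = ln(2.374)/0.6830 = 0.8647/0.6830 = 1.27 s.

1.27 s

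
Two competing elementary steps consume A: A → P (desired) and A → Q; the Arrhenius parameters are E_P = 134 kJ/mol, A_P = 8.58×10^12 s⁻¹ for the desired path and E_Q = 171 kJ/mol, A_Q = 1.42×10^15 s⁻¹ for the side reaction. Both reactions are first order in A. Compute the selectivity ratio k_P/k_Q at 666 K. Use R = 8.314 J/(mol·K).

k_P/k_Q = (A_P/A_Q)·exp[−(E_P−E_Q)/(RT)] = (A_P/A_Q)·exp[(E_Q−E_P)/(RT)].
(E_Q−E_P)/(RT) = (171−134)×10³/(8.314×666) = 37000/5537 = 6.682.
k_P/k_Q = (8.58×10^12/1.42×10^15)·exp(6.682) = 0.006042 × 798.0 = 4.82.
Since E_P < E_Q, lowering the temperature improves selectivity toward P.

4.82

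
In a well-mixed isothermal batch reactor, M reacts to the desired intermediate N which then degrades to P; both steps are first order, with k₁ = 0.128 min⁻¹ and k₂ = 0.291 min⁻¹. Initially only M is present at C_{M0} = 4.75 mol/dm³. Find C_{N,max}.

1.10 mol/dm³

For a first-order series the maximum intermediate yield is C_{N,max}/C_{M0} = (k₁/k₂)^[k₂/(k₂−k₁)].
= (0.128/0.291)^(0.291/(0.291−0.128)) = (0.4399)^(1.785) = 0.2308.
C_{N,max} = 0.2308×4.75 = 1.10 mol/dm³.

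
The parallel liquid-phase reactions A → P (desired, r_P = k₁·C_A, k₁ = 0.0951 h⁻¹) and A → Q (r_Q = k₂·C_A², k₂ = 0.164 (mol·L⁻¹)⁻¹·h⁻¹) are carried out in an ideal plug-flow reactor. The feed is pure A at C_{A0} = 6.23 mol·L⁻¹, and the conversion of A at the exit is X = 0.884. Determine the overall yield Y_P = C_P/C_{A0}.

C_A = C_{A0}(1−X) = 0.7227 mol·L⁻¹.
Along a PFR/batch, dC_P/dC_A = −r_P/(r_P+r_Q) = −k₁/(k₁+k₂·C_A).
Integrating from C_{A0} to C_A: C_P = (0.0951/0.164)·ln[(0.0951+0.164·6.23)/(0.0951+0.164·0.723)] = 0.5799·ln(1.117/0.2136) = 0.9591 mol·L⁻¹.
Y_P = C_P/C_{A0} = 0.9591/6.23 = 0.154.

0.154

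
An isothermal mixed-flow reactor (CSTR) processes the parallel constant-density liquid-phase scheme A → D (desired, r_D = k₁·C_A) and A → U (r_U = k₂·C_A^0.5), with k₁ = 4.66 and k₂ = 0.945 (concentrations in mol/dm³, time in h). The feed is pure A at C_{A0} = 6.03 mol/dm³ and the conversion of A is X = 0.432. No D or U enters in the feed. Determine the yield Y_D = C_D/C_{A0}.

Exit C_A = C_{A0}(1−X) = 6.03×0.568 = 3.425 mol/dm³.
In a CSTR the entire volume is at exit conditions, so r_D = 4.66×3.425 = 15.96 and r_U = 0.945×3.425^0.5 = 1.749.
Fraction of consumed A going to D: r_D/(r_D+r_U) = 0.9012.
C_D = 0.9012·C_{A0}·X = 0.9012×6.03×0.432 = 2.35 mol/dm³; Y_D = C_D/C_{A0} = 0.389.

0.389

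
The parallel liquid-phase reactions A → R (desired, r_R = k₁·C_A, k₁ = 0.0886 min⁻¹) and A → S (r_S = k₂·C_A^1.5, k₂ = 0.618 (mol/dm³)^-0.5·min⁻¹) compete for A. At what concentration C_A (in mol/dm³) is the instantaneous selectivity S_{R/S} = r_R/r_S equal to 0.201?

0.509 mol/dm³

S_{R/S} = (k₁/k₂)·C_A^-0.5 ⇒ C_A = (S·k₂/k₁)^(-2).
= (0.201×0.618/0.0886)^(-2) = (1.402)^(-2) = 0.509 mol/dm³.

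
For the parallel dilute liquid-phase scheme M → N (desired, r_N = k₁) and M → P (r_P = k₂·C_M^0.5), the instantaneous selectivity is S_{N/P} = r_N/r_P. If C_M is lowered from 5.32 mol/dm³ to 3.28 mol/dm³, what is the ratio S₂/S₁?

1.27

S_{N/P} = (k₁/k₂)·C_M^-0.5, so S₂/S₁ = (C_{M,2}/C_{M,1})^-0.5.
= (3.28/5.32)^(-0.5) = (0.6165)^(-0.5) = 1.27.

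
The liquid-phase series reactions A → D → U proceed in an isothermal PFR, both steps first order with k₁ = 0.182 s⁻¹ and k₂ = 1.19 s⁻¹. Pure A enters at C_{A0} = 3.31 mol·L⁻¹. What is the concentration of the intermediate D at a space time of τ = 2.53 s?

0.348 mol·L⁻¹

Solving the coupled first-order balances gives C_D(τ) = [k₁/(k₂−k₁)]·C_{A0}·(e^(−k₁τ) − e^(−k₂τ)).
e^(−k₁τ) = e^(−0.182×2.53) = e^(−0.4605) = 0.6310; e^(−k₂τ) = e^(−3.011) = 0.04926.
C_D = 0.182×3.31/(1.19−0.182) × (0.6310−0.04926) = 0.5976×0.5817 = 0.3477 mol·L⁻¹.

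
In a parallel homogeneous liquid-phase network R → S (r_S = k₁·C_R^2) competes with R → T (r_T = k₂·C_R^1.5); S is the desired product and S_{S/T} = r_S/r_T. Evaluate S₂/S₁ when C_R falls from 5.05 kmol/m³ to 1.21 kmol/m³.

0.489

S_{S/T} = (k₁/k₂)·C_R^0.5, so S₂/S₁ = (C_{R,2}/C_{R,1})^0.5.
= (1.21/5.05)^0.5 = (0.2396)^0.5 = 0.489.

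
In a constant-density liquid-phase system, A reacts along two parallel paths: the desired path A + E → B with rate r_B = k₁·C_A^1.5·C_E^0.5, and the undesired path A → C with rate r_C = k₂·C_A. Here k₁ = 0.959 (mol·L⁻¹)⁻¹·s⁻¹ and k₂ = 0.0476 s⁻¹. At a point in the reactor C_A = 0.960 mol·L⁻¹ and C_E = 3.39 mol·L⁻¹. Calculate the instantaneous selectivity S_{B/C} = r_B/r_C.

36.3

S_{B/C} = r_B/r_C = (k₁·C_A^1.5·C_E^0.5)/(k₂·C_A) = (k₁/k₂)·C_A^0.5·C_E^0.5.
= (0.959×0.9600^1.5×3.390^0.5) / (0.0476×0.9600) = 1.661/0.04570 = 36.3.
Since the desired path is higher order in A, keeping C_A high (PFR or concentrated feed) favours B.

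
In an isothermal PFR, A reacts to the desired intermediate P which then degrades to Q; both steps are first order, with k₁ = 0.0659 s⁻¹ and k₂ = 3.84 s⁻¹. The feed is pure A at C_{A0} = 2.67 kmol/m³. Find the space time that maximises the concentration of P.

For first-order series the maximum of C_P occurs at τ_opt = ln(k₂/k₁)/(k₂−k₁).
= ln(3.84/0.0659)/(3.84−0.0659) = ln(58.27)/3.774 = 4.065/3.774 = 1.08 s.

1.08 s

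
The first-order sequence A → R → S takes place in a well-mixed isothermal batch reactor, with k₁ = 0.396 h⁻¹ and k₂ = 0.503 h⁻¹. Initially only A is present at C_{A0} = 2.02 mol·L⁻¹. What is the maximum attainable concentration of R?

Evaluating C_R at t_opt = ln(k₂/k₁)/(k₂−k₁) gives C_{R,max}/C_{A0} = (k₁/k₂)^[k₂/(k₂−k₁)].
= (0.396/0.503)^(0.503/(0.503−0.396)) = (0.7873)^(4.701) = 0.3249.
C_{R,max} = 0.3249×2.02 = 0.656 mol·L⁻¹.

0.656 mol·L⁻¹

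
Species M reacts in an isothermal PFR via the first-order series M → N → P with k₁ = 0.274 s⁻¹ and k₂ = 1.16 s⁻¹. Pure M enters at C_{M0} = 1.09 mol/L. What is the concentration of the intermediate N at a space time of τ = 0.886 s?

0.144 mol/L

Solving the coupled first-order balances gives C_N(τ) = [k₁/(k₂−k₁)]·C_{M0}·(e^(−k₁τ) − e^(−k₂τ)).
e^(−k₁τ) = e^(−0.274×0.886) = e^(−0.2428) = 0.7845; e^(−k₂τ) = e^(−1.028) = 0.3578.
C_N = 0.274×1.09/(1.16−0.274) × (0.7845−0.3578) = 0.3371×0.4266 = 0.1438 mol/L.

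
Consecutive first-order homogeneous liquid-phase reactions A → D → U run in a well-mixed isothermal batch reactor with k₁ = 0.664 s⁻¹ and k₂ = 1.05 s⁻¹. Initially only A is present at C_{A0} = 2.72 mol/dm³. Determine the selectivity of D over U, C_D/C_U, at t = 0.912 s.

1.59

For first-order series with pure A initially, C_D(t) = k₁C_{A0}/(k₂−k₁)·(e^(−k₁t) − e^(−k₂t)).
e^(−k₁t) = e^(−0.664×0.912) = e^(−0.6056) = 0.5458; e^(−k₂t) = e^(−0.9576) = 0.3838.
C_D = 0.664×2.72/(1.05−0.664) × (0.5458−0.3838) = 4.679×0.1620 = 0.7578 mol/dm³.
C_A = C_{A0}e^(−k₁t) = 1.484 mol/dm³, so C_U = C_{A0}−C_A−C_D = 0.4778 mol/dm³; C_D/C_U = 1.59.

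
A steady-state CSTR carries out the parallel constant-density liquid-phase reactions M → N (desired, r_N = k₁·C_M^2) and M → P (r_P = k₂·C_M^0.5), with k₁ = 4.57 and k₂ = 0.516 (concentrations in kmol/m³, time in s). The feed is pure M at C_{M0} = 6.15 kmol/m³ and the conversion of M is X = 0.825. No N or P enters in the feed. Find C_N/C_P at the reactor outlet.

9.89

Exit C_M = C_{M0}(1−X) = 6.15×0.175 = 1.076 kmol/m³.
In a CSTR the entire volume is at exit conditions, so r_N = 4.57×1.076^2 = 5.293 and r_P = 0.516×1.076^0.5 = 0.5353.
Overall selectivity = C_N/C_P = r_Nτ/(r_Pτ) = r_N/r_P = 9.89.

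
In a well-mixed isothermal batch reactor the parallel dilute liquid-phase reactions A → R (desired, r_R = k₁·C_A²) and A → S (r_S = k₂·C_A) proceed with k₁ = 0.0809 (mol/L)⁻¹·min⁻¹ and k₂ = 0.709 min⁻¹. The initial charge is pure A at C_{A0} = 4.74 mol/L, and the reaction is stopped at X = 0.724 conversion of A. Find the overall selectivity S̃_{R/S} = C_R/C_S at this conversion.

0.336

C_A = C_{A0}(1−X) = 1.308 mol/L.
Along a PFR/batch, dC_S/dC_A = −r_S/(r_R+r_S) = −k₂/(k₂+k₁·C_A).
Integrating from C_{A0} to C_A: C_S = (0.709/0.0809)·ln[(0.709+0.0809·4.74)/(0.709+0.0809·1.31)] = 8.764·ln(1.092/0.8148) = 2.570 mol/L.
Then C_R = (C_{A0}−C_A) − C_S = 3.432 − 2.570 = 0.8621 mol/L.
S̃_{R/S} = C_R/C_S = 0.8621/2.570 = 0.336.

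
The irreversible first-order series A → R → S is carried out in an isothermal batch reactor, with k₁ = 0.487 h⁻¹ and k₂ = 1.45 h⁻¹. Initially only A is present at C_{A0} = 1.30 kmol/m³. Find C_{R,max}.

For a first-order series the maximum intermediate yield is C_{R,max}/C_{A0} = (k₁/k₂)^[k₂/(k₂−k₁)].
= (0.487/1.45)^(1.45/(1.45−0.487)) = (0.3359)^(1.506) = 0.1934.
C_{R,max} = 0.1934×1.30 = 0.251 kmol/m³.

0.251 kmol/m³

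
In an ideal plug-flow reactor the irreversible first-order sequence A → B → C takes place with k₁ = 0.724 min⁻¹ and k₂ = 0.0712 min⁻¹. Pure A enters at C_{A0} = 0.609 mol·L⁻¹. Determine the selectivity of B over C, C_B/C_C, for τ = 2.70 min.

Solving the coupled first-order balances gives C_B(τ) = [k₁/(k₂−k₁)]·C_{A0}·(e^(−k₁τ) − e^(−k₂τ)).
e^(−k₁τ) = e^(−0.724×2.70) = e^(−1.955) = 0.1416; e^(−k₂τ) = e^(−0.1922) = 0.8251.
C_B = 0.724×0.609/(0.0712−0.724) × (0.1416−0.8251) = (-0.6754)×(-0.6835) = 0.4617 mol·L⁻¹.
C_A = C_{A0}e^(−k₁τ) = 0.08623 mol·L⁻¹, so C_C = C_{A0}−C_A−C_B = 0.06111 mol·L⁻¹; C_B/C_C = 7.55.

7.55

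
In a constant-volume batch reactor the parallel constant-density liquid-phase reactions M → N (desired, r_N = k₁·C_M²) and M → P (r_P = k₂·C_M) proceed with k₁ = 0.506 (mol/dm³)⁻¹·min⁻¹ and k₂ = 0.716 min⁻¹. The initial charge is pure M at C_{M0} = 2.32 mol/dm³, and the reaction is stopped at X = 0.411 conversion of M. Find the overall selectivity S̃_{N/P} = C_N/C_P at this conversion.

C_M = C_{M0}(1−X) = 1.366 mol/dm³.
Along a PFR/batch, dC_P/dC_M = −r_P/(r_N+r_P) = −k₂/(k₂+k₁·C_M).
Integrating from C_{M0} to C_M: C_P = (0.716/0.506)·ln[(0.716+0.506·2.32)/(0.716+0.506·1.37)] = 1.415·ln(1.890/1.407) = 0.4171 mol/dm³.
Then C_N = (C_{M0}−C_M) − C_P = 0.9535 − 0.4171 = 0.5364 mol/dm³.
S̃_{N/P} = C_N/C_P = 0.5364/0.4171 = 1.29.

1.29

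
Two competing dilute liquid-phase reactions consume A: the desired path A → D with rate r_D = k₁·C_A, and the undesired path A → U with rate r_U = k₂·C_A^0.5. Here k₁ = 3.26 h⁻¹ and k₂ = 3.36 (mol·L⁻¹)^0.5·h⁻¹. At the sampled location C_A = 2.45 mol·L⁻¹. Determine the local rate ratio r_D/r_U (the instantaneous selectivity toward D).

S_{D/U} = r_D/r_U = (k₁·C_A)/(k₂·C_A^0.5) = (k₁/k₂)·C_A^0.5.
= (3.26×2.450) / (3.36×2.450^0.5) = 7.987/5.259 = 1.52.
Since the desired path is higher order in A, keeping C_A high (PFR or concentrated feed) favours D.

1.52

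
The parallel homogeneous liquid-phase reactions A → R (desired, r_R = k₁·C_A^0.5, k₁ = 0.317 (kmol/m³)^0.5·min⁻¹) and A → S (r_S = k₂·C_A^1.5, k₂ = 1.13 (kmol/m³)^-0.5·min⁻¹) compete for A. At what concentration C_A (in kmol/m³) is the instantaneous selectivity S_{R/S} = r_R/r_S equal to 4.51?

0.0622 kmol/m³

S_{R/S} = (k₁/k₂)·C_A⁻¹ ⇒ C_A = (S·k₂/k₁)^(-1).
= (4.51×1.13/0.317)^(-1) = (16.08)^(-1) = 0.0622 kmol/m³.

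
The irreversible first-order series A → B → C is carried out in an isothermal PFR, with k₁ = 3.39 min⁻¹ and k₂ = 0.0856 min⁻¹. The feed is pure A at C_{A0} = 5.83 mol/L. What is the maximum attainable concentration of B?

5.30 mol/L

Evaluating C_B at τ_opt = ln(k₂/k₁)/(k₂−k₁) gives C_{B,max}/C_{A0} = (k₁/k₂)^[k₂/(k₂−k₁)].
= (3.39/0.0856)^(0.0856/(0.0856−3.39)) = (39.60)^(-0.02590) = 0.9091.
C_{B,max} = 0.9091×5.83 = 5.30 mol/L.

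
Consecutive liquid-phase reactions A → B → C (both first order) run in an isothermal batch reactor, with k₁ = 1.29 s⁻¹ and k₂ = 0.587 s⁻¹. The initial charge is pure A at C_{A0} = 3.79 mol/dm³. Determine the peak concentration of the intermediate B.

1.96 mol/dm³

For a first-order series the maximum intermediate yield is C_{B,max}/C_{A0} = (k₁/k₂)^[k₂/(k₂−k₁)].
= (1.29/0.587)^(0.587/(0.587−1.29)) = (2.198)^(-0.8350) = 0.5182.
C_{B,max} = 0.5182×3.79 = 1.96 mol/dm³.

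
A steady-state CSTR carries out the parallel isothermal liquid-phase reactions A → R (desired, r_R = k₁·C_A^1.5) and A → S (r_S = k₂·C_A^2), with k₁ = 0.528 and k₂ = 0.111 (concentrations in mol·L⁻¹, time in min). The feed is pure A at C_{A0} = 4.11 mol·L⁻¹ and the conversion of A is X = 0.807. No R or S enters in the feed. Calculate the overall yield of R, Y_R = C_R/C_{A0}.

0.680

Exit C_A = C_{A0}(1−X) = 4.11×0.193 = 0.7932 mol·L⁻¹.
Rates in a CSTR are evaluated at the outlet concentration: r_R = 0.528×0.7932^1.5 = 0.3730, r_S = 0.111×0.7932^2 = 0.06984.
Fraction of consumed A going to R: r_R/(r_R+r_S) = 0.8423.
C_R = 0.8423·C_{A0}·X = 0.8423×4.11×0.807 = 2.79 mol·L⁻¹; Y_R = C_R/C_{A0} = 0.680.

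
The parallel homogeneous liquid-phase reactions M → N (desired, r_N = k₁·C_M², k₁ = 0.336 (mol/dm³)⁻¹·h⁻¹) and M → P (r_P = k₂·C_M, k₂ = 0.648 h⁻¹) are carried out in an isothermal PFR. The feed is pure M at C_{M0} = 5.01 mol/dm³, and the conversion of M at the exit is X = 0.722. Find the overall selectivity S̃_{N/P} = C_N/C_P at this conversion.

C_M = C_{M0}(1−X) = 1.393 mol/dm³.
Along a PFR/batch, dC_P/dC_M = −r_P/(r_N+r_P) = −k₂/(k₂+k₁·C_M).
Integrating from C_{M0} to C_M: C_P = (0.648/0.336)·ln[(0.648+0.336·5.01)/(0.648+0.336·1.39)] = 1.929·ln(2.331/1.116) = 1.421 mol/dm³.
Then C_N = (C_{M0}−C_M) − C_P = 3.617 − 1.421 = 2.196 mol/dm³.
S̃_{N/P} = C_N/C_P = 2.196/1.421 = 1.55.

1.55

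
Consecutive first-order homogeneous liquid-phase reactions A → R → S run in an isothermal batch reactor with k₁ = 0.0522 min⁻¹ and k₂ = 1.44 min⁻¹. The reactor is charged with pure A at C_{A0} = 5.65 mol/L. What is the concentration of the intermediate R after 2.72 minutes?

Solving the coupled first-order balances gives C_R(t) = [k₁/(k₂−k₁)]·C_{A0}·(e^(−k₁t) − e^(−k₂t)).
e^(−k₁t) = e^(−0.0522×2.72) = e^(−0.1420) = 0.8676; e^(−k₂t) = e^(−3.917) = 0.01990.
C_R = 0.0522×5.65/(1.44−0.0522) × (0.8676−0.01990) = 0.2125×0.8477 = 0.1802 mol/L.

0.180 mol/L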